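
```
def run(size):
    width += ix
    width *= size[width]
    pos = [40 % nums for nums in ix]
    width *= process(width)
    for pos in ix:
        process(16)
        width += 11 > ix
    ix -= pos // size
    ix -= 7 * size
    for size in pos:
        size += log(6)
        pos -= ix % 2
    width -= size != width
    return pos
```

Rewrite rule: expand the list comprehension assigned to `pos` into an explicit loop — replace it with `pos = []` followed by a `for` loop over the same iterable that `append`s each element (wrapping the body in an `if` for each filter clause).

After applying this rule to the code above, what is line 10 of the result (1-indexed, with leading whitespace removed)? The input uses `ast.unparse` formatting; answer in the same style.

Transformed code:
def run(size):
    width += ix
    width *= size[width]
    pos = []
    for nums in ix:
        pos.append(40 % nums)
    width *= process(width)
    for pos in ix:
        process(16)
        width += 11 > ix
    ix -= pos // size
    ix -= 7 * size
    for size in pos:
        size += log(6)
        pos -= ix % 2
    width -= size != width
    return pos

width += 11 > ix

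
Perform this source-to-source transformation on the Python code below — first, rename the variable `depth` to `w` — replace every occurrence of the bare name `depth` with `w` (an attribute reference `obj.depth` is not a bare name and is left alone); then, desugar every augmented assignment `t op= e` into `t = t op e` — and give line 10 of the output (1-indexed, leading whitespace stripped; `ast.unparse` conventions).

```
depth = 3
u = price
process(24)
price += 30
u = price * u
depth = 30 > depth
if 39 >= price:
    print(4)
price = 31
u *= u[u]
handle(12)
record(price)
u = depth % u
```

u = u * u[u]

Transformed code:
w = 3
u = price
process(24)
price = price + 30
u = price * u
w = 30 > w
if 39 >= price:
    print(4)
price = 31
u = u * u[u]
handle(12)
record(price)
u = w % u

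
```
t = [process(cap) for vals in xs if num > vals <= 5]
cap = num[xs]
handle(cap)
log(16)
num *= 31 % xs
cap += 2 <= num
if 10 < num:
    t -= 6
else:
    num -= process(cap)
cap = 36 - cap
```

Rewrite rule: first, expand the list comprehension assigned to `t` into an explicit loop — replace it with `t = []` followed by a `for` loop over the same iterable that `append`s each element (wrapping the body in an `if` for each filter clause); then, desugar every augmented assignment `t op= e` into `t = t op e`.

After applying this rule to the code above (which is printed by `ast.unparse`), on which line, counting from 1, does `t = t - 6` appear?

11

Transformed code:
t = []
for vals in xs:
    if num > vals <= 5:
        t.append(process(cap))
cap = num[xs]
handle(cap)
log(16)
num = num * (31 % xs)
cap = cap + (2 <= num)
if 10 < num:
    t = t - 6
else:
    num = num - process(cap)
cap = 36 - cap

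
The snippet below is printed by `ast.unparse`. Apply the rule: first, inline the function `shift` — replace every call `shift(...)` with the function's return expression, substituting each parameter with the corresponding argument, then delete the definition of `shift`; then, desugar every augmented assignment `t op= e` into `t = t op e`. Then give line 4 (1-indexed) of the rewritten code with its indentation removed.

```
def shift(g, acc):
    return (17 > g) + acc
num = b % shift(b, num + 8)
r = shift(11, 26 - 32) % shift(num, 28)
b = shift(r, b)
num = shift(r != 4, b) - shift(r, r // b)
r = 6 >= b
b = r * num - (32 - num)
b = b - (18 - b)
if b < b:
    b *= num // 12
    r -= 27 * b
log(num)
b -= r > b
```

num = (17 > (r != 4)) + b - ((17 > r) + r // b)

Transformed code:
num = b % ((17 > b) + (num + 8))
r = ((17 > 11) + (26 - 32)) % ((17 > num) + 28)
b = (17 > r) + b
num = (17 > (r != 4)) + b - ((17 > r) + r // b)
r = 6 >= b
b = r * num - (32 - num)
b = b - (18 - b)
if b < b:
    b = b * (num // 12)
    r = r - 27 * b
log(num)
b = b - (r > b)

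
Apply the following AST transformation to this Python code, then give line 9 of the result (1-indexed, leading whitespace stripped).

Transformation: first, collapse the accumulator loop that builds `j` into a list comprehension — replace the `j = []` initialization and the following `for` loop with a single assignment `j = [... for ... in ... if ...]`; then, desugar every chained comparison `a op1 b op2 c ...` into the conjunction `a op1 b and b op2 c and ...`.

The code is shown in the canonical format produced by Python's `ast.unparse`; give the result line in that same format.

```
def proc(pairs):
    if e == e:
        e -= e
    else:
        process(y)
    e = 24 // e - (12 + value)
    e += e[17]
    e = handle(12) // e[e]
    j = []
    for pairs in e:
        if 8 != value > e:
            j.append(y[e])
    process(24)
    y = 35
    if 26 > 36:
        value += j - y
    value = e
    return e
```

j = [y[e] for pairs in e if 8 != value and value > e]

Transformed code:
def proc(pairs):
    if e == e:
        e -= e
    else:
        process(y)
    e = 24 // e - (12 + value)
    e += e[17]
    e = handle(12) // e[e]
    j = [y[e] for pairs in e if 8 != value and value > e]
    process(24)
    y = 35
    if 26 > 36:
        value += j - y
    value = e
    return e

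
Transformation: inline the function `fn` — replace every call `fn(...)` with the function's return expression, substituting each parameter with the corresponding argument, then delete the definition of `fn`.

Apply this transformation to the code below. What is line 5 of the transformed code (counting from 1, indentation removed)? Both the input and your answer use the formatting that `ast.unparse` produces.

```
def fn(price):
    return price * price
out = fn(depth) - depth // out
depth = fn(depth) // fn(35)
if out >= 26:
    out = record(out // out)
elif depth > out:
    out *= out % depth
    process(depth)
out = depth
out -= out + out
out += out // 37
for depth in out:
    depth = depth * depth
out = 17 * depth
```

Transformed code:
out = depth * depth - depth // out
depth = depth * depth // (35 * 35)
if out >= 26:
    out = record(out // out)
elif depth > out:
    out *= out % depth
    process(depth)
out = depth
out -= out + out
out += out // 37
for depth in out:
    depth = depth * depth
out = 17 * depth

elif depth > out:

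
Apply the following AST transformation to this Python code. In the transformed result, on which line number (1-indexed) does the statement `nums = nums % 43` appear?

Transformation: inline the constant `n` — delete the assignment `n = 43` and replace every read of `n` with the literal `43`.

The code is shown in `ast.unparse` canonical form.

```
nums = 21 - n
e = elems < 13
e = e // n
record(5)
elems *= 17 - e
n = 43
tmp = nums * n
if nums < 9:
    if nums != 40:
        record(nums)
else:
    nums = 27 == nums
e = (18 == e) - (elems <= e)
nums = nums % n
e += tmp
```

13

Transformed code:
nums = 21 - 43
e = elems < 13
e = e // 43
record(5)
elems *= 17 - e
tmp = nums * 43
if nums < 9:
    if nums != 40:
        record(nums)
else:
    nums = 27 == nums
e = (18 == e) - (elems <= e)
nums = nums % 43
e += tmp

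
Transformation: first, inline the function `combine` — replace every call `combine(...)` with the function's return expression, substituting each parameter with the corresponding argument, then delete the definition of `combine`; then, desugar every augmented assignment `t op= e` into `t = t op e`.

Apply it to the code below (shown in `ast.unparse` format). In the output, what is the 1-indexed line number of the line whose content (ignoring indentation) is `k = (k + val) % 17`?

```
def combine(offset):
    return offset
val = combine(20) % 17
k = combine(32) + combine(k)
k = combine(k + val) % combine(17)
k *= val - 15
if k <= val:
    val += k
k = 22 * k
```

Transformed code:
val = 20 % 17
k = 32 + k
k = (k + val) % 17
k = k * (val - 15)
if k <= val:
    val = val + k
k = 22 * k

3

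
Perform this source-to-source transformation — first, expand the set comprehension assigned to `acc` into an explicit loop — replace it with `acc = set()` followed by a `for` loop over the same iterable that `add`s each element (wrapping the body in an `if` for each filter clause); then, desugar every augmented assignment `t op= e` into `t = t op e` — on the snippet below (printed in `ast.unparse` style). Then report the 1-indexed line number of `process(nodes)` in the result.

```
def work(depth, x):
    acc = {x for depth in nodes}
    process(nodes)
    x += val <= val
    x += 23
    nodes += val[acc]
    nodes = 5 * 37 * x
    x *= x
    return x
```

Transformed code:
def work(depth, x):
    acc = set()
    for depth in nodes:
        acc.add(x)
    process(nodes)
    x = x + (val <= val)
    x = x + 23
    nodes = nodes + val[acc]
    nodes = 5 * 37 * x
    x = x * x
    return x

5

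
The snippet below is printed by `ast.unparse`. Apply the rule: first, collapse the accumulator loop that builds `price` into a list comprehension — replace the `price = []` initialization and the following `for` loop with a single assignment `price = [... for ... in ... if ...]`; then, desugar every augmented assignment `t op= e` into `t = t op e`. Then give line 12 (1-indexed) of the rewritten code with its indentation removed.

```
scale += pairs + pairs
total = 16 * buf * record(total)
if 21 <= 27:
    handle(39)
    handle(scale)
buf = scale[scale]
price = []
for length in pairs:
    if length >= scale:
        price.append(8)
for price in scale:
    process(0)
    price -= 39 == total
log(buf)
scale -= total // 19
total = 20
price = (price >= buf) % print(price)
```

Transformed code:
scale = scale + (pairs + pairs)
total = 16 * buf * record(total)
if 21 <= 27:
    handle(39)
    handle(scale)
buf = scale[scale]
price = [8 for length in pairs if length >= scale]
for price in scale:
    process(0)
    price = price - (39 == total)
log(buf)
scale = scale - total // 19
total = 20
price = (price >= buf) % print(price)

scale = scale - total // 19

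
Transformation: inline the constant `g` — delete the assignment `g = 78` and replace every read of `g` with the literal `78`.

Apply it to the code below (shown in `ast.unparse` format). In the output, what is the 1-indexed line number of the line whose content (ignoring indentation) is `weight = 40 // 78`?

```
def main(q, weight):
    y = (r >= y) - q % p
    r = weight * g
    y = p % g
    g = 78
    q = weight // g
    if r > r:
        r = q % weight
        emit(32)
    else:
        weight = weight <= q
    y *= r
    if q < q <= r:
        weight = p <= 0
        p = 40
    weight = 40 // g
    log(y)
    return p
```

Transformed code:
def main(q, weight):
    y = (r >= y) - q % p
    r = weight * 78
    y = p % 78
    q = weight // 78
    if r > r:
        r = q % weight
        emit(32)
    else:
        weight = weight <= q
    y *= r
    if q < q <= r:
        weight = p <= 0
        p = 40
    weight = 40 // 78
    log(y)
    return p

15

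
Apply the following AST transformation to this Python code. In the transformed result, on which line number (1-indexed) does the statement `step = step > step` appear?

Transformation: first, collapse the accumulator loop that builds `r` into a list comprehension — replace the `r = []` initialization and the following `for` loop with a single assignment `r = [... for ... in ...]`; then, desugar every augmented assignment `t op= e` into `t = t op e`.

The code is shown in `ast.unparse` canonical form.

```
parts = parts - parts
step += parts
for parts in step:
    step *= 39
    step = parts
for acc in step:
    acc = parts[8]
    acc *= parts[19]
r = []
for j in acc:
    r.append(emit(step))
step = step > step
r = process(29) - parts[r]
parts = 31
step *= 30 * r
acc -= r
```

10

Transformed code:
parts = parts - parts
step = step + parts
for parts in step:
    step = step * 39
    step = parts
for acc in step:
    acc = parts[8]
    acc = acc * parts[19]
r = [emit(step) for j in acc]
step = step > step
r = process(29) - parts[r]
parts = 31
step = step * (30 * r)
acc = acc - r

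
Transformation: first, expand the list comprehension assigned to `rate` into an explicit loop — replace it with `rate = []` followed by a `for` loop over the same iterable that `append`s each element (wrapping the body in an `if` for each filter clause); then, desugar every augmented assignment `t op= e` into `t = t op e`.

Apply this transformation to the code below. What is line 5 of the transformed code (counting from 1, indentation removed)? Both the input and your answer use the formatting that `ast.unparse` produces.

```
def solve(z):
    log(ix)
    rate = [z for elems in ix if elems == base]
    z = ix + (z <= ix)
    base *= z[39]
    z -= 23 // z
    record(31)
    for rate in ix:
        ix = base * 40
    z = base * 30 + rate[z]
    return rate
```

if elems == base:

Transformed code:
def solve(z):
    log(ix)
    rate = []
    for elems in ix:
        if elems == base:
            rate.append(z)
    z = ix + (z <= ix)
    base = base * z[39]
    z = z - 23 // z
    record(31)
    for rate in ix:
        ix = base * 40
    z = base * 30 + rate[z]
    return rate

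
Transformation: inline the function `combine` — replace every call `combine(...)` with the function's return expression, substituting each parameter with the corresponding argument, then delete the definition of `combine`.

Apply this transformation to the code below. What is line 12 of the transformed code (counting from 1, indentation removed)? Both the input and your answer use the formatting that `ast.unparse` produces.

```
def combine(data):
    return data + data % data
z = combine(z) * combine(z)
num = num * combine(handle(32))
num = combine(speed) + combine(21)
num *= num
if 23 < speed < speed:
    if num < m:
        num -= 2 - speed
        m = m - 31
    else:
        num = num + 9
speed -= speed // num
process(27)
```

process(27)

Transformed code:
z = (z + z % z) * (z + z % z)
num = num * (handle(32) + handle(32) % handle(32))
num = speed + speed % speed + (21 + 21 % 21)
num *= num
if 23 < speed < speed:
    if num < m:
        num -= 2 - speed
        m = m - 31
    else:
        num = num + 9
speed -= speed // num
process(27)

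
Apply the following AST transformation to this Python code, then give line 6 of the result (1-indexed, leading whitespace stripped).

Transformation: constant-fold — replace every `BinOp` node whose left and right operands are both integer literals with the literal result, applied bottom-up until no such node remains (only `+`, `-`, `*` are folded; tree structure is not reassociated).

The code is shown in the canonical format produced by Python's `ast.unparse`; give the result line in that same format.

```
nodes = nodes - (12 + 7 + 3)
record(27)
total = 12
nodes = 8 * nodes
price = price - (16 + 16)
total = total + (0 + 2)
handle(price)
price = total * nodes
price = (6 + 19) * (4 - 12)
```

total = total + 2

Transformed code:
nodes = nodes - 22
record(27)
total = 12
nodes = 8 * nodes
price = price - 32
total = total + 2
handle(price)
price = total * nodes
price = -200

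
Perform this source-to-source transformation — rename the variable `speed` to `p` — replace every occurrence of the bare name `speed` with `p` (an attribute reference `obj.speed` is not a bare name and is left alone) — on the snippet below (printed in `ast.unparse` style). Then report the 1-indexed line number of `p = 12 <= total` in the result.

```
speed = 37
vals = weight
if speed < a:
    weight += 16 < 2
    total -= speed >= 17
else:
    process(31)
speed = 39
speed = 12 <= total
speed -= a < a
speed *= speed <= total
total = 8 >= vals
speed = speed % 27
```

Transformed code:
p = 37
vals = weight
if p < a:
    weight += 16 < 2
    total -= p >= 17
else:
    process(31)
p = 39
p = 12 <= total
p -= a < a
p *= p <= total
total = 8 >= vals
p = p % 27

9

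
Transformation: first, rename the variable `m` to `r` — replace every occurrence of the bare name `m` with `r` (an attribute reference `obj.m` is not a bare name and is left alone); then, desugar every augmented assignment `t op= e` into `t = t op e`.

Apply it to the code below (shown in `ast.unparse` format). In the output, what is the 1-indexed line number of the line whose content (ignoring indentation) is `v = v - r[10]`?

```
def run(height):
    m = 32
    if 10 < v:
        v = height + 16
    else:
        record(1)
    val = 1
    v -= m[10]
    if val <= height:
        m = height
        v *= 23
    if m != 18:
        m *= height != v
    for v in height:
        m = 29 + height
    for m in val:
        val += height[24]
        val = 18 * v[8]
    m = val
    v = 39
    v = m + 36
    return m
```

8

Transformed code:
def run(height):
    r = 32
    if 10 < v:
        v = height + 16
    else:
        record(1)
    val = 1
    v = v - r[10]
    if val <= height:
        r = height
        v = v * 23
    if r != 18:
        r = r * (height != v)
    for v in height:
        r = 29 + height
    for r in val:
        val = val + height[24]
        val = 18 * v[8]
    r = val
    v = 39
    v = r + 36
    return r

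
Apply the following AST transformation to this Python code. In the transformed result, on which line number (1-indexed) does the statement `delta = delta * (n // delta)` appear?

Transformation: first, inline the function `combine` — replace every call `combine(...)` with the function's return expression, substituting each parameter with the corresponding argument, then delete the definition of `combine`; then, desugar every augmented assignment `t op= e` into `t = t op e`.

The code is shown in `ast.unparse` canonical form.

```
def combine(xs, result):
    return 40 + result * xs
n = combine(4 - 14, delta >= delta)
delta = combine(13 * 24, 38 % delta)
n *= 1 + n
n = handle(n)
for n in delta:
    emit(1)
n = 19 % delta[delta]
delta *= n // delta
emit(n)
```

8

Transformed code:
n = 40 + (delta >= delta) * (4 - 14)
delta = 40 + 38 % delta * (13 * 24)
n = n * (1 + n)
n = handle(n)
for n in delta:
    emit(1)
n = 19 % delta[delta]
delta = delta * (n // delta)
emit(n)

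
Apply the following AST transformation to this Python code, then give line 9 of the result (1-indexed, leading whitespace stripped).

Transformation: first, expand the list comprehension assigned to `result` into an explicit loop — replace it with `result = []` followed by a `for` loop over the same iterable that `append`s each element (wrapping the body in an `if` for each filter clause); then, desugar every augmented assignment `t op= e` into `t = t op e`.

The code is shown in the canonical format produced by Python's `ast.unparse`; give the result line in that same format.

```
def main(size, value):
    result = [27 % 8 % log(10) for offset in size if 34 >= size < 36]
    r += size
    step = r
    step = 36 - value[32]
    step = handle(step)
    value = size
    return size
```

Transformed code:
def main(size, value):
    result = []
    for offset in size:
        if 34 >= size < 36:
            result.append(27 % 8 % log(10))
    r = r + size
    step = r
    step = 36 - value[32]
    step = handle(step)
    value = size
    return size

step = handle(step)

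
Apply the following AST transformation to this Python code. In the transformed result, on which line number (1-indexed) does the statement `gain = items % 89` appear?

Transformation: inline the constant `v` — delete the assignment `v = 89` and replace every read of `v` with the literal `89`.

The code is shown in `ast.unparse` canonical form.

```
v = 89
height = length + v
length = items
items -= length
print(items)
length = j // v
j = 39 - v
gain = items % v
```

Transformed code:
height = length + 89
length = items
items -= length
print(items)
length = j // 89
j = 39 - 89
gain = items % 89

7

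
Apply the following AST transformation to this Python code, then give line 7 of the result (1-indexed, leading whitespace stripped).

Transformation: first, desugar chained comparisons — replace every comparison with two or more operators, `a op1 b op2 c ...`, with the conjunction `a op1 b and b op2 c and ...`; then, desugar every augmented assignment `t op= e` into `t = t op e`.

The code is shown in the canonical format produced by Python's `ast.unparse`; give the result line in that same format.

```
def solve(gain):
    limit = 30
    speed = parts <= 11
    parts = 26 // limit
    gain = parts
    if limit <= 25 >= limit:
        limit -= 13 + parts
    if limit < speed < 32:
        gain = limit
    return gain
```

limit = limit - (13 + parts)

Transformed code:
def solve(gain):
    limit = 30
    speed = parts <= 11
    parts = 26 // limit
    gain = parts
    if limit <= 25 and 25 >= limit:
        limit = limit - (13 + parts)
    if limit < speed and speed < 32:
        gain = limit
    return gain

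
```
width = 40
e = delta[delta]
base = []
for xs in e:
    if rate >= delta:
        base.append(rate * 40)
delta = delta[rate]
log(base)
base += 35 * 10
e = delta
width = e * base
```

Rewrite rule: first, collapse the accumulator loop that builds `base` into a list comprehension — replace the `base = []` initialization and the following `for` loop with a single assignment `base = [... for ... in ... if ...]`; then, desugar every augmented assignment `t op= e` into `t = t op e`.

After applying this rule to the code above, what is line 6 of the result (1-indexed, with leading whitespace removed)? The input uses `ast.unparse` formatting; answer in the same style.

base = base + 35 * 10

Transformed code:
width = 40
e = delta[delta]
base = [rate * 40 for xs in e if rate >= delta]
delta = delta[rate]
log(base)
base = base + 35 * 10
e = delta
width = e * base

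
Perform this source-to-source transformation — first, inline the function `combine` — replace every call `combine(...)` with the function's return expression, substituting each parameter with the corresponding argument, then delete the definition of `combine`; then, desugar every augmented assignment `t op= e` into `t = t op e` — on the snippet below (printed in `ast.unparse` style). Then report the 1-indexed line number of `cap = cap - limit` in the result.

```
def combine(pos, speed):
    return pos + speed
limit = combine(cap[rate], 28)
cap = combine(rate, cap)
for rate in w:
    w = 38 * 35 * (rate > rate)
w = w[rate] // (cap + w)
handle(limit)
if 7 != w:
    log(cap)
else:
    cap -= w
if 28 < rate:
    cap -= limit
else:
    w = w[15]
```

Transformed code:
limit = cap[rate] + 28
cap = rate + cap
for rate in w:
    w = 38 * 35 * (rate > rate)
w = w[rate] // (cap + w)
handle(limit)
if 7 != w:
    log(cap)
else:
    cap = cap - w
if 28 < rate:
    cap = cap - limit
else:
    w = w[15]

12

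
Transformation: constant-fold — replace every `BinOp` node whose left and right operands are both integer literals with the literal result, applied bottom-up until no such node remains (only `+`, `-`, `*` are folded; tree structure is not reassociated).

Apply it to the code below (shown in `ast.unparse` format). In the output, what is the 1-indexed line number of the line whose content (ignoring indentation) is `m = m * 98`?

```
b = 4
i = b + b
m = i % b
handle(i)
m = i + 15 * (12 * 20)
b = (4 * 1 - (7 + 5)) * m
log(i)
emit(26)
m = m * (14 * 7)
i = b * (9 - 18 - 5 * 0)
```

9

Transformed code:
b = 4
i = b + b
m = i % b
handle(i)
m = i + 3600
b = -8 * m
log(i)
emit(26)
m = m * 98
i = b * -9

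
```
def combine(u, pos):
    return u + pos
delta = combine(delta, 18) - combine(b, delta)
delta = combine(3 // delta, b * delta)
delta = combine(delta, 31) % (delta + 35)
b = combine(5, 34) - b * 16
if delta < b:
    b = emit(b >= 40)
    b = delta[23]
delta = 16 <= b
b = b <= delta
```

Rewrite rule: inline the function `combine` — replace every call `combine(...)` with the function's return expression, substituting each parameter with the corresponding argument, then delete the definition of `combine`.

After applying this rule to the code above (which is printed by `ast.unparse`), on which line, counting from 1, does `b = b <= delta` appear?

Transformed code:
delta = delta + 18 - (b + delta)
delta = 3 // delta + b * delta
delta = (delta + 31) % (delta + 35)
b = 5 + 34 - b * 16
if delta < b:
    b = emit(b >= 40)
    b = delta[23]
delta = 16 <= b
b = b <= delta

9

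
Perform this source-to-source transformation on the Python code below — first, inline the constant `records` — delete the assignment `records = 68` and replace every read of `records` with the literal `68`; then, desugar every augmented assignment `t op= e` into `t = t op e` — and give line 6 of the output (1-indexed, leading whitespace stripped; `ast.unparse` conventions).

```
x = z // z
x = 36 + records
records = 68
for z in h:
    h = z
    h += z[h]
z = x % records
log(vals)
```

z = x % 68

Transformed code:
x = z // z
x = 36 + 68
for z in h:
    h = z
    h = h + z[h]
z = x % 68
log(vals)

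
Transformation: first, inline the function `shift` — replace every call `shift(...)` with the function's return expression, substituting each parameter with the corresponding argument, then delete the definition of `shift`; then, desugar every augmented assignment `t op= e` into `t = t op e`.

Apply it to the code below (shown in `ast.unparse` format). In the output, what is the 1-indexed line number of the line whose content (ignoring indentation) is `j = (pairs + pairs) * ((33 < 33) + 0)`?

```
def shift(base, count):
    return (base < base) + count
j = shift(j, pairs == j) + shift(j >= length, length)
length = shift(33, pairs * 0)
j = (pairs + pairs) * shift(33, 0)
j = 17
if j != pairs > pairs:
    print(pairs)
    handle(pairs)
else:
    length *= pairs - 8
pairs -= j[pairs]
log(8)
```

Transformed code:
j = (j < j) + (pairs == j) + (((j >= length) < (j >= length)) + length)
length = (33 < 33) + pairs * 0
j = (pairs + pairs) * ((33 < 33) + 0)
j = 17
if j != pairs > pairs:
    print(pairs)
    handle(pairs)
else:
    length = length * (pairs - 8)
pairs = pairs - j[pairs]
log(8)

3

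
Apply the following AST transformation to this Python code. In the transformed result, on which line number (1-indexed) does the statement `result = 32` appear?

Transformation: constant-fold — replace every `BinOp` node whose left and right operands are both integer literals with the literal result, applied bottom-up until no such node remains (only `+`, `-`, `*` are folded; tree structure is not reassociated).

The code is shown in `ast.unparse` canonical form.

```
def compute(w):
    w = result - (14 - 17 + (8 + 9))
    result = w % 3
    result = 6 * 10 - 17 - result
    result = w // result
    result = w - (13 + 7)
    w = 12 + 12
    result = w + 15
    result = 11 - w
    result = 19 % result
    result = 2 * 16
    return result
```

Transformed code:
def compute(w):
    w = result - 14
    result = w % 3
    result = 43 - result
    result = w // result
    result = w - 20
    w = 24
    result = w + 15
    result = 11 - w
    result = 19 % result
    result = 32
    return result

11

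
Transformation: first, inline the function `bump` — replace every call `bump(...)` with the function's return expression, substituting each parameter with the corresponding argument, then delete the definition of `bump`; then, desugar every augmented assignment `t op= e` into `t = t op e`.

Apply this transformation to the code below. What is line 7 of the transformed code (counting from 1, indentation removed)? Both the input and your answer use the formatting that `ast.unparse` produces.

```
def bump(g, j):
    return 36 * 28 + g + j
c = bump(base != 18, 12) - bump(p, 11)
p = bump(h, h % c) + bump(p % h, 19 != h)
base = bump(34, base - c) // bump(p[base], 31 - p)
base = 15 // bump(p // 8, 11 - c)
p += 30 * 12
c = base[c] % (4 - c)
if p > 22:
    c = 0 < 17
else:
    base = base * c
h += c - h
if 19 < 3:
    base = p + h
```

Transformed code:
c = 36 * 28 + (base != 18) + 12 - (36 * 28 + p + 11)
p = 36 * 28 + h + h % c + (36 * 28 + p % h + (19 != h))
base = (36 * 28 + 34 + (base - c)) // (36 * 28 + p[base] + (31 - p))
base = 15 // (36 * 28 + p // 8 + (11 - c))
p = p + 30 * 12
c = base[c] % (4 - c)
if p > 22:
    c = 0 < 17
else:
    base = base * c
h = h + (c - h)
if 19 < 3:
    base = p + h

if p > 22:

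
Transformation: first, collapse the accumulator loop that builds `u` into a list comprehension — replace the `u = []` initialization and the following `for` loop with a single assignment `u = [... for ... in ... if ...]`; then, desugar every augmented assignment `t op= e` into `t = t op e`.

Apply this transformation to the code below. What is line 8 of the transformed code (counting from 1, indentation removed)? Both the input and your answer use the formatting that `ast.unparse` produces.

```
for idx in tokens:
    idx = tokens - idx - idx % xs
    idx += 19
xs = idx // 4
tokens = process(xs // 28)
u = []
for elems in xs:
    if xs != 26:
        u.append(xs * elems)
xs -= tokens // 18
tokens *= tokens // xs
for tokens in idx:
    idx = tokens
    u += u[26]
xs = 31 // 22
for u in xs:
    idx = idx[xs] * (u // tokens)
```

Transformed code:
for idx in tokens:
    idx = tokens - idx - idx % xs
    idx = idx + 19
xs = idx // 4
tokens = process(xs // 28)
u = [xs * elems for elems in xs if xs != 26]
xs = xs - tokens // 18
tokens = tokens * (tokens // xs)
for tokens in idx:
    idx = tokens
    u = u + u[26]
xs = 31 // 22
for u in xs:
    idx = idx[xs] * (u // tokens)

tokens = tokens * (tokens // xs)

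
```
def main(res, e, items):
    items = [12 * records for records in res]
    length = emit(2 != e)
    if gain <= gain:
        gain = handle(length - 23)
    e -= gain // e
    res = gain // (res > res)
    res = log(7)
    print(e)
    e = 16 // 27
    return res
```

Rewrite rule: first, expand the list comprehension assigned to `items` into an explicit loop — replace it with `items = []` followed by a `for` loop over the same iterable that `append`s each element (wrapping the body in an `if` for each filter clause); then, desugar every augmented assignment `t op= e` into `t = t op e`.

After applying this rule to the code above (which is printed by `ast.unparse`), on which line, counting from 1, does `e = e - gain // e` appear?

Transformed code:
def main(res, e, items):
    items = []
    for records in res:
        items.append(12 * records)
    length = emit(2 != e)
    if gain <= gain:
        gain = handle(length - 23)
    e = e - gain // e
    res = gain // (res > res)
    res = log(7)
    print(e)
    e = 16 // 27
    return res

8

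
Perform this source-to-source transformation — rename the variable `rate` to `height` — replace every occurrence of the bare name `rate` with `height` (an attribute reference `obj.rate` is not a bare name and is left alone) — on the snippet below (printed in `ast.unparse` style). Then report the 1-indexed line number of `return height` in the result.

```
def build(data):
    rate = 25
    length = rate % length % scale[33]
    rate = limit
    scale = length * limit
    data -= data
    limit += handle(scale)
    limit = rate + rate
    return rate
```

9

Transformed code:
def build(data):
    height = 25
    length = height % length % scale[33]
    height = limit
    scale = length * limit
    data -= data
    limit += handle(scale)
    limit = height + height
    return height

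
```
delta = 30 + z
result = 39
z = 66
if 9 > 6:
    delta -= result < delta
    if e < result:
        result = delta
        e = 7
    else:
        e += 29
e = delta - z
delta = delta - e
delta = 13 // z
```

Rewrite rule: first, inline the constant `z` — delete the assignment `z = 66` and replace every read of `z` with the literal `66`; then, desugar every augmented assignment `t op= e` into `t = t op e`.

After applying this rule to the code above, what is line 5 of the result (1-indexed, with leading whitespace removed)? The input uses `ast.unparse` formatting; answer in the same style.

Transformed code:
delta = 30 + 66
result = 39
if 9 > 6:
    delta = delta - (result < delta)
    if e < result:
        result = delta
        e = 7
    else:
        e = e + 29
e = delta - 66
delta = delta - e
delta = 13 // 66

if e < result:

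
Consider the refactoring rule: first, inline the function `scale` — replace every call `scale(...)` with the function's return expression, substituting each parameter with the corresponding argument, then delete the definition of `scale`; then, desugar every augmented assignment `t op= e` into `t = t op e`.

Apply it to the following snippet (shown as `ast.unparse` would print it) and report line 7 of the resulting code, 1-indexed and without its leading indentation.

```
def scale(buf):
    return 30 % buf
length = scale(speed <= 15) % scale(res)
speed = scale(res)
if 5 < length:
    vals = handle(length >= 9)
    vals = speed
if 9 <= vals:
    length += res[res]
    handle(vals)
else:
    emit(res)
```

length = length + res[res]

Transformed code:
length = 30 % (speed <= 15) % (30 % res)
speed = 30 % res
if 5 < length:
    vals = handle(length >= 9)
    vals = speed
if 9 <= vals:
    length = length + res[res]
    handle(vals)
else:
    emit(res)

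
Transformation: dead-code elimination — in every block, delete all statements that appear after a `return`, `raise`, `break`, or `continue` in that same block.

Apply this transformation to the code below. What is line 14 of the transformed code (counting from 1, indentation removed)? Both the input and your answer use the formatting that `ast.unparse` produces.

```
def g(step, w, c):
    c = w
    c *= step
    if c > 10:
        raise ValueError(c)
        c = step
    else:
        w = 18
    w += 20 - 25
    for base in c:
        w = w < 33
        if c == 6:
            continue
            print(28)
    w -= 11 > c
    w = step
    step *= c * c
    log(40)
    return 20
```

w = step

Transformed code:
def g(step, w, c):
    c = w
    c *= step
    if c > 10:
        raise ValueError(c)
    else:
        w = 18
    w += 20 - 25
    for base in c:
        w = w < 33
        if c == 6:
            continue
    w -= 11 > c
    w = step
    step *= c * c
    log(40)
    return 20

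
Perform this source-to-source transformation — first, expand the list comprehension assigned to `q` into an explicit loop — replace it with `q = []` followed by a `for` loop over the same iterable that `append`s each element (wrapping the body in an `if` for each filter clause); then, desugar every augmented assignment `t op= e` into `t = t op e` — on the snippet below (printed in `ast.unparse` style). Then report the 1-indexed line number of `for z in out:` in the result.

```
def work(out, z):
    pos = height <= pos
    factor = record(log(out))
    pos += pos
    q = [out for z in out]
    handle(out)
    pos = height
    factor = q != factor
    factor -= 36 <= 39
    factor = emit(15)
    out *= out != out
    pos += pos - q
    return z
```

Transformed code:
def work(out, z):
    pos = height <= pos
    factor = record(log(out))
    pos = pos + pos
    q = []
    for z in out:
        q.append(out)
    handle(out)
    pos = height
    factor = q != factor
    factor = factor - (36 <= 39)
    factor = emit(15)
    out = out * (out != out)
    pos = pos + (pos - q)
    return z

6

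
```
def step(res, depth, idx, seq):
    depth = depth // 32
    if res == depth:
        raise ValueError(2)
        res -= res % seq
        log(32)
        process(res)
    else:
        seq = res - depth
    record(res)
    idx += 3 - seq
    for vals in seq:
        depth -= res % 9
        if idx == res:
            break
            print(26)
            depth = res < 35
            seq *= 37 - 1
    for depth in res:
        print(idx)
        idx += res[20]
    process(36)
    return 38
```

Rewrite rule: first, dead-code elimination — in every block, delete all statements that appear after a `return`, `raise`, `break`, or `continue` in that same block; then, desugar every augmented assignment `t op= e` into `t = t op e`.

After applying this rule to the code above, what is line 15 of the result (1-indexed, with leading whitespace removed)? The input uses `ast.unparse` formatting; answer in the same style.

Transformed code:
def step(res, depth, idx, seq):
    depth = depth // 32
    if res == depth:
        raise ValueError(2)
    else:
        seq = res - depth
    record(res)
    idx = idx + (3 - seq)
    for vals in seq:
        depth = depth - res % 9
        if idx == res:
            break
    for depth in res:
        print(idx)
        idx = idx + res[20]
    process(36)
    return 38

idx = idx + res[20]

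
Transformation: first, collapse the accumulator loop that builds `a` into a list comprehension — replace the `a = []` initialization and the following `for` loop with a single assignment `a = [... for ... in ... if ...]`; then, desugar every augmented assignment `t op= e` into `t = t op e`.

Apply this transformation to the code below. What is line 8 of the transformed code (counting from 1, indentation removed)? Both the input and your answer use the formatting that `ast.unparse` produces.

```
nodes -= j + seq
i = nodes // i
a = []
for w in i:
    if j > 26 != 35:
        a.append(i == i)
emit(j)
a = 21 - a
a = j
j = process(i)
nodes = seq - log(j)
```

nodes = seq - log(j)

Transformed code:
nodes = nodes - (j + seq)
i = nodes // i
a = [i == i for w in i if j > 26 != 35]
emit(j)
a = 21 - a
a = j
j = process(i)
nodes = seq - log(j)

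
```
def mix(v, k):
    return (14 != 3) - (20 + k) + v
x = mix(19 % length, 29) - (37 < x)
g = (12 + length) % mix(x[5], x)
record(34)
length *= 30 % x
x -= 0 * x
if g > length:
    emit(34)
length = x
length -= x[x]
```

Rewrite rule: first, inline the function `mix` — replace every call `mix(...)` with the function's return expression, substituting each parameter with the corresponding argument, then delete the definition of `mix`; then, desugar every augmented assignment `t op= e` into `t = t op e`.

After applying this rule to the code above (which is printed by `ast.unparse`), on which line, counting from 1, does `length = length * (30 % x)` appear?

4

Transformed code:
x = (14 != 3) - (20 + 29) + 19 % length - (37 < x)
g = (12 + length) % ((14 != 3) - (20 + x) + x[5])
record(34)
length = length * (30 % x)
x = x - 0 * x
if g > length:
    emit(34)
length = x
length = length - x[x]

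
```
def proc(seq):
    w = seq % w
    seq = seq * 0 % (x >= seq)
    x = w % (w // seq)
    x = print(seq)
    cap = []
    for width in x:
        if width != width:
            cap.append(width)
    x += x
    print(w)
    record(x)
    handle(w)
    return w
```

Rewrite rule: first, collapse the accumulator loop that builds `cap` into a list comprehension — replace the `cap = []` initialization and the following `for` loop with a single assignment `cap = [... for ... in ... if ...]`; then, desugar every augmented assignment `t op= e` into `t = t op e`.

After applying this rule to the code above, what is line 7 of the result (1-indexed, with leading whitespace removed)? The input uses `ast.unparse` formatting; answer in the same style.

x = x + x

Transformed code:
def proc(seq):
    w = seq % w
    seq = seq * 0 % (x >= seq)
    x = w % (w // seq)
    x = print(seq)
    cap = [width for width in x if width != width]
    x = x + x
    print(w)
    record(x)
    handle(w)
    return w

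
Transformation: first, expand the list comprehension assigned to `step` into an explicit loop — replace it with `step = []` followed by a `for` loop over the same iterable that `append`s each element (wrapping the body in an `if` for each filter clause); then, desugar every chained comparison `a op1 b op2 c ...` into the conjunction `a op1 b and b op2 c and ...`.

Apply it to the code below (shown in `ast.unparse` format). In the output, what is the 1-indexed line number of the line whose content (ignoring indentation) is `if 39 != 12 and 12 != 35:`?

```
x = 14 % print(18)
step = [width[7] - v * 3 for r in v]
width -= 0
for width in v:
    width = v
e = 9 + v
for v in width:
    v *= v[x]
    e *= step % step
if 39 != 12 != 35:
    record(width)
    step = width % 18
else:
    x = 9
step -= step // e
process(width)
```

Transformed code:
x = 14 % print(18)
step = []
for r in v:
    step.append(width[7] - v * 3)
width -= 0
for width in v:
    width = v
e = 9 + v
for v in width:
    v *= v[x]
    e *= step % step
if 39 != 12 and 12 != 35:
    record(width)
    step = width % 18
else:
    x = 9
step -= step // e
process(width)

12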